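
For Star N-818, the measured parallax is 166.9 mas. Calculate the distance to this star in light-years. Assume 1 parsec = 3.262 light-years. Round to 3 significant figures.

p = 166.9 mas = 0.1669 arcsec.
d = 1/p = 1/0.1669 = 5.9916 pc.
In light-years: 5.9916 × 3.262 = 19.545 ly.

19.5 light years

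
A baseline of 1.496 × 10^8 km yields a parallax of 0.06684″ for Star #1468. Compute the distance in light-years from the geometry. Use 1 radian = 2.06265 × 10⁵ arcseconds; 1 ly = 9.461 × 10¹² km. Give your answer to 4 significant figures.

48.80 ly

θ = 0.06684″ = 0.06684/206265 = 3.2405 × 10^-7 rad.
d = B/θ = (1.496 × 10^8) / (3.2405 × 10^-7) = 4.6166 × 10^14 km = (4.6166 × 10^14) / (9.461 × 10^12) ly = 48.796 ly.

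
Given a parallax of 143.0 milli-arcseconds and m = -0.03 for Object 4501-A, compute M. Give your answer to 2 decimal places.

d = 1/p = 1/0.1430″ = 6.993 pc.
m − M = 5 log₁₀(6.993) − 5 = 4.2233 − 5 = -0.7767.
M = m − (m − M) = -0.03 − (-0.7767) = 0.75.

M = 0.75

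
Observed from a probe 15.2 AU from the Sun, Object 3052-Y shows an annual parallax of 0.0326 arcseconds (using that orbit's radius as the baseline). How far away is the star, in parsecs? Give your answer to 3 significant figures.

466 pc

With baseline B (in AU) and parallax p (in arcsec), d = B/p parsecs.
d = 15.2 / 0.0326 = 466.26 pc.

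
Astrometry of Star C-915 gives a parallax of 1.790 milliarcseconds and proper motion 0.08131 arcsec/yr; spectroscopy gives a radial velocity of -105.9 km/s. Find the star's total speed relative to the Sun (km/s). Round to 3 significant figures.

240 km/s

d = 1/p = 1/0.001790″ = 558.66 pc.
v_t = 4.740 μ d = 4.740 × 0.08131 × 558.66 = 215.31 km/s.
v = √(v_r² + v_t²) = √((-105.9)² + 215.31²) = √57573.2 = 239.94 km/s.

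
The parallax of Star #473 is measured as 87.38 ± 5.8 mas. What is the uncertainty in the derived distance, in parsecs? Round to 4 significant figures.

0.7596 pc

d = 1/p, so σ_d = σ_p / p².
σ_d = 0.00580 / (0.08738)² = 0.00580 / 0.0076353 = 0.75963 pc.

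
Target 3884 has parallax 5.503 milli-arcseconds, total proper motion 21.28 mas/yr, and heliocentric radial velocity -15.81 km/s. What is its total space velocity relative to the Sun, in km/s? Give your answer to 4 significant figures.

24.21 km/s

d = 1/p = 1/0.005503″ = 181.72 pc.
μ = 21.28 mas/yr = 0.02128 ″/yr.
v_t = 4.740 μ d = 4.740 × 0.02128 × 181.72 = 18.33 km/s.
v = √(v_r² + v_t²) = √((-15.81)² + 18.33²) = √585.945 = 24.206 km/s.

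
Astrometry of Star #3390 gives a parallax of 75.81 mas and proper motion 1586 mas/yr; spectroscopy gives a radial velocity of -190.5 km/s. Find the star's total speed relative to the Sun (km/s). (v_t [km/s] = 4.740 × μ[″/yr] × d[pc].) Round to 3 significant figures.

215 km/s

d = 1/p = 1/0.07581″ = 13.191 pc.
μ = 1586 mas/yr = 1.586 ″/yr.
v_t = 4.740 μ d = 4.740 × 1.586 × 13.191 = 99.165 km/s.
v = √(v_r² + v_t²) = √((-190.5)² + 99.165²) = √46123.9 = 214.76 km/s.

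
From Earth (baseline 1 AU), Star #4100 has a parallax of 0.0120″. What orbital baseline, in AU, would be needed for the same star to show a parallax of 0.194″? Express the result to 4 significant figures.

Parallax scales linearly with baseline: p ∝ B, so B = p_target / p_Earth × 1 AU.
B = 0.194 / 0.0120 = 16.167 AU.

16.17 AU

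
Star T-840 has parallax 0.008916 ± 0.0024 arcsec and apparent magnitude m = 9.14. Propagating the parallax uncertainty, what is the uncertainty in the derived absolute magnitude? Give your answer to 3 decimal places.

σ_M = 0.585 mag

M = m − 5 log₁₀ d + 5 = m + 5 log₁₀ p + 5, so ∂M/∂p = 5/(p ln 10).
σ_M = (5/ln 10) · (σ_p/p) = 2.1715 × 0.0024/0.008916 = 2.1715 × 0.26918 = 0.58452.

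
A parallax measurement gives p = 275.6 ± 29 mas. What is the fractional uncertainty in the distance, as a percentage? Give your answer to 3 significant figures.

For d = 1/p, |σ_d/d| = |σ_p/p|.
σ_p/p = 29 / 275.6 = 0.10522 = 10.522%.

10.5%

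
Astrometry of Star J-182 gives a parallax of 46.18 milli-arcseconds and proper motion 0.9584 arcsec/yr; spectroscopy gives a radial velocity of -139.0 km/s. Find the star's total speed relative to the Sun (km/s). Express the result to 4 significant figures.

d = 1/p = 1/0.04618″ = 21.654 pc.
v_t = 4.740 μ d = 4.740 × 0.9584 × 21.654 = 98.37 km/s.
v = √(v_r² + v_t²) = √((-139.0)² + 98.37²) = √28997.7 = 170.29 km/s.

170.3 km/s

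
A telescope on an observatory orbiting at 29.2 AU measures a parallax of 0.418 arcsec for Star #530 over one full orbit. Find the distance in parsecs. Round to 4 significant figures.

69.86 pc

With baseline B (in AU) and parallax p (in arcsec), d = B/p parsecs.
d = 29.2 / 0.418 = 69.856 pc.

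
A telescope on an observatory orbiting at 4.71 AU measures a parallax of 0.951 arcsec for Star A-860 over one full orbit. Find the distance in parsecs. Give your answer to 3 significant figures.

4.95 pc

With baseline B (in AU) and parallax p (in arcsec), d = B/p parsecs.
d = 4.71 / 0.951 = 4.9527 pc.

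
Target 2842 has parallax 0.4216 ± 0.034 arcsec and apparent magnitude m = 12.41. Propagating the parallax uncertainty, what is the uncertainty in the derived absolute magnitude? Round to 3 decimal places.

σ_M = 0.175 mag

M = m − 5 log₁₀ d + 5 = m + 5 log₁₀ p + 5, so ∂M/∂p = 5/(p ln 10).
σ_M = (5/ln 10) · (σ_p/p) = 2.1715 × 0.034/0.4216 = 2.1715 × 0.080645 = 0.17512.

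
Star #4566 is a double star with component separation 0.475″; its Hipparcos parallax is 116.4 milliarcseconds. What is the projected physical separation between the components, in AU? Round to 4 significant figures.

4.081 AU

d = 1/p = 1/0.1164″ = 8.5911 pc.
At distance d (pc), an angle of θ arcsec spans θ·d AU: s = 0.475 × 8.5911 = 4.0808 AU.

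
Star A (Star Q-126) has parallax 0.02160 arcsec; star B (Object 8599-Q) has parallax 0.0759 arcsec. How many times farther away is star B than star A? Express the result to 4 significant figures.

Since d = 1/p, d_B/d_A = p_A/p_B.
= 0.02160 / 0.0759 = 0.28458.

0.2846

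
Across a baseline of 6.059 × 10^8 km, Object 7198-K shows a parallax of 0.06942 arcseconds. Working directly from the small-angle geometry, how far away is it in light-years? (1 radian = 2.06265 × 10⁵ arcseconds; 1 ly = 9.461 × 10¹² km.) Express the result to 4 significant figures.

θ = 0.06942″ = 0.06942/206265 = 3.3656 × 10^-7 rad.
d = B/θ = (6.059 × 10^8) / (3.3656 × 10^-7) = 1.8003 × 10^15 km = (1.8003 × 10^15) / (9.461 × 10^12) ly = 190.29 ly.

190.3 ly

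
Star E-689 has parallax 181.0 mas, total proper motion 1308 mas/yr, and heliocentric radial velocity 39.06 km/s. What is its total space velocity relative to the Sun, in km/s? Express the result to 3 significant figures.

d = 1/p = 1/0.1810″ = 5.5249 pc.
μ = 1308 mas/yr = 1.308 ″/yr.
v_t = 4.740 μ d = 4.740 × 1.308 × 5.5249 = 34.254 km/s.
v = √(v_r² + v_t²) = √(39.06² + 34.254²) = √2699.02 = 51.952 km/s.

52.0 km/s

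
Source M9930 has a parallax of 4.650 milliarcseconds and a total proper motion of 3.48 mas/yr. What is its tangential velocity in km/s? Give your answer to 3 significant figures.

d = 1/p = 1/0.004650″ = 215.05 pc.
μ = 3.48 mas/yr = 0.00348 ″/yr.
v_t = 4.74 × μ × d = 4.74 × 0.00348 × 215.05 = 3.5473 km/s.

3.55 km/s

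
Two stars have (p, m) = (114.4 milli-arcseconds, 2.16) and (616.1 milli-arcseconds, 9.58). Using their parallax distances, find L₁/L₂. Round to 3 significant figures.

L₁/L₂ = 26900

d₁ = 1/p₁ = 1/0.1144″ = 8.7413 pc; d₂ = 1/p₂ = 1/0.6161″ = 1.6231 pc.
M₁ = m₁ − 5 log₁₀ d₁ + 5 = 2.16 − 4.7079 + 5 = 2.4521.
M₂ = 9.58 − 1.0517 + 5 = 13.5283.
L₁/L₂ = 10^(0.4(M₂ − M₁)) = 10^(0.4 × 11.0762) = 10^4.43048 = 26945.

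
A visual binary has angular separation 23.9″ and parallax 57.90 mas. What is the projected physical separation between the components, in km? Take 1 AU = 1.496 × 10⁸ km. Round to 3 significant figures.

d = 1/p = 1/0.05790″ = 17.271 pc.
At distance d (pc), an angle of θ arcsec spans θ·d AU: s = 23.9 × 17.271 = 412.78 AU.
= 412.78 × 1.496 × 10⁸ km = 6.1752 × 10^10 km.

6.18 × 10^10 km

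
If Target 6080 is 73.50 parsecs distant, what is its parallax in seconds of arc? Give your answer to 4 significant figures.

p = 1/d = 1/73.5 = 0.013605 arcsec.

0.01361 arcsec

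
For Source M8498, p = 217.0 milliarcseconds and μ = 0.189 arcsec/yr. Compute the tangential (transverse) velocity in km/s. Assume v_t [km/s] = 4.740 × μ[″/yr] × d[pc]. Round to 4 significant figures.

d = 1/p = 1/0.2170″ = 4.6083 pc.
v_t = 4.74 × μ × d = 4.74 × 0.189 × 4.6083 = 4.1284 km/s.

4.128 km/s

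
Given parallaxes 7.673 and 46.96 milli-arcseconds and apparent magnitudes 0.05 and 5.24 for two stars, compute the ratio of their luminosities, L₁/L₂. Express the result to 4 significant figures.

d₁ = 1/p₁ = 1/0.007673″ = 130.33 pc; d₂ = 1/p₂ = 1/0.04696″ = 21.295 pc.
M₁ = m₁ − 5 log₁₀ d₁ + 5 = 0.05 − 10.5752 + 5 = -5.5252.
M₂ = 5.24 − 6.6414 + 5 = 3.5986.
L₁/L₂ = 10^(0.4(M₂ − M₁)) = 10^(0.4 × 9.1238) = 10^3.64952 = 4461.9.

L₁/L₂ = 4462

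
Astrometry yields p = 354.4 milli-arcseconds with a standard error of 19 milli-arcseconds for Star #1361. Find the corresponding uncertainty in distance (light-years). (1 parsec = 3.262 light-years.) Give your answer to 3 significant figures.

0.493 ly

d = 1/p, so σ_d = σ_p / p².
σ_d = 0.0190 / (0.3544)² = 0.0190 / 0.1256 = 0.15127 pc = 0.15127 × 3.262 ly = 0.49344 ly.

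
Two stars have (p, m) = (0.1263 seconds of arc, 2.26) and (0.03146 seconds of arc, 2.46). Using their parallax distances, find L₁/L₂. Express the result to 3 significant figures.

d₁ = 1/p₁ = 1/0.1263″ = 7.9177 pc; d₂ = 1/p₂ = 1/0.03146″ = 31.786 pc.
M₁ = m₁ − 5 log₁₀ d₁ + 5 = 2.26 − 4.4930 + 5 = 2.7670.
M₂ = 2.46 − 7.5112 + 5 = -0.0512.
L₁/L₂ = 10^(0.4(M₂ − M₁)) = 10^(0.4 × (-2.8182)) = 10^(-1.12728) = 0.074597.

L₁/L₂ = 0.0746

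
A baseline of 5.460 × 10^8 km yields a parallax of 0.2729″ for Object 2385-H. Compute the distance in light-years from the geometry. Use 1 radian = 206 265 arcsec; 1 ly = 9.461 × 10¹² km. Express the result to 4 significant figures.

43.62 ly

θ = 0.2729″ = 0.2729/206265 = 1.3231 × 10^-6 rad.
d = B/θ = (5.460 × 10^8) / (1.3231 × 10^-6) = 4.1267 × 10^14 km = (4.1267 × 10^14) / (9.461 × 10^12) ly = 43.618 ly.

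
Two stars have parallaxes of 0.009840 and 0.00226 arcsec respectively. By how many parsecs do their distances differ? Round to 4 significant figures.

d_A = 1/0.009840″ = 101.63 pc; d_B = 1/0.002260″ = 442.48 pc.
|d_B − d_A| = |442.48 − 101.63| = 340.85 pc.

340.9 pc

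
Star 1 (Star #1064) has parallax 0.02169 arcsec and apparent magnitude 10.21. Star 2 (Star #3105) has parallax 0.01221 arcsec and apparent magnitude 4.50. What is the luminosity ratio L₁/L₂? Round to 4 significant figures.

d₁ = 1/p₁ = 1/0.02169″ = 46.104 pc; d₂ = 1/p₂ = 1/0.01221″ = 81.9 pc.
M₁ = m₁ − 5 log₁₀ d₁ + 5 = 10.21 − 8.3187 + 5 = 6.8913.
M₂ = 4.50 − 9.5664 + 5 = -0.0664.
L₁/L₂ = 10^(0.4(M₂ − M₁)) = 10^(0.4 × (-6.9577)) = 10^(-2.78308) = 0.0016479.

L₁/L₂ = 0.001648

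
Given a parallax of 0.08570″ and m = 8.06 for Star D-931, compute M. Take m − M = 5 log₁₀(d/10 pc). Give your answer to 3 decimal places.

M = 7.725

d = 1/p = 1/0.08570″ = 11.669 pc.
m − M = 5 log₁₀(11.669) − 5 = 5.3352 − 5 = 0.3352.
M = m − (m − M) = 8.06 − 0.3352 = 7.725.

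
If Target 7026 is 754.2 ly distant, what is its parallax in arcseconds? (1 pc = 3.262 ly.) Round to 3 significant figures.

0.00433 arcsec

d = 754.2 ly ÷ 3.262 = 231.21 pc.
p = 1/d = 1/231.21 = 0.0043251 arcsec.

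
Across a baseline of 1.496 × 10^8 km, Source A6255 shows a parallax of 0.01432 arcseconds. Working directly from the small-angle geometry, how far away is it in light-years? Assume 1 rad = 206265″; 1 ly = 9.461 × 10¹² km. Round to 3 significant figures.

θ = 0.01432″ = 0.01432/206265 = 6.9425 × 10^-8 rad.
d = B/θ = (1.496 × 10^8) / (6.9425 × 10^-8) = 2.1548 × 10^15 km = (2.1548 × 10^15) / (9.461 × 10^12) ly = 227.76 ly.

228 ly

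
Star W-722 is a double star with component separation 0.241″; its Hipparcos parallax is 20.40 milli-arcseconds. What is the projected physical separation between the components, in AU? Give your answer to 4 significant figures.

11.81 AU

d = 1/p = 1/0.02040″ = 49.02 pc.
At distance d (pc), an angle of θ arcsec spans θ·d AU: s = 0.241 × 49.02 = 11.814 AU.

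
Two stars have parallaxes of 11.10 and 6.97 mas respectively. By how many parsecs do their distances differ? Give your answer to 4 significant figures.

53.38 pc

d_A = 1/0.01110″ = 90.09 pc; d_B = 1/0.006970″ = 143.47 pc.
|d_B − d_A| = |143.47 − 90.09| = 53.38 pc.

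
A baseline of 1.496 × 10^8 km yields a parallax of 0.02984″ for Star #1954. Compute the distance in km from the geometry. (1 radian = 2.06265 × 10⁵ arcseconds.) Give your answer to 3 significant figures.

θ = 0.02984″ = 0.02984/206265 = 1.4467 × 10^-7 rad.
d = B/θ = (1.496 × 10^8) / (1.4467 × 10^-7) = 1.0341 × 10^15 km.

1.03 × 10^15 km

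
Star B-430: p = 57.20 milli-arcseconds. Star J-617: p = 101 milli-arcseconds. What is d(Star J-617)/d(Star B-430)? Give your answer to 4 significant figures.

0.5663

Since d = 1/p, d_B/d_A = p_A/p_B.
= 57.20 / 101 = 0.56634.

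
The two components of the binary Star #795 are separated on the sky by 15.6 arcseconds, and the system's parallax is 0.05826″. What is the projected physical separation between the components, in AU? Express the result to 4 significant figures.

d = 1/p = 1/0.05826″ = 17.164 pc.
At distance d (pc), an angle of θ arcsec spans θ·d AU: s = 15.6 × 17.164 = 267.76 AU.

267.8 AU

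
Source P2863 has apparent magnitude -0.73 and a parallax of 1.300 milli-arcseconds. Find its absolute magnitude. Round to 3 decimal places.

M = -10.160

d = 1/p = 1/0.001300″ = 769.23 pc.
m − M = 5 log₁₀(769.23) − 5 = 14.4303 − 5 = 9.4303.
M = m − (m − M) = -0.73 − 9.4303 = -10.160.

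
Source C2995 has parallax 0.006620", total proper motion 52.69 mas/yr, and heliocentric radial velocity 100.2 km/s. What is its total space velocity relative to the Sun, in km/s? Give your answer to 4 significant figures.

d = 1/p = 1/0.006620″ = 151.06 pc.
μ = 52.69 mas/yr = 0.05269 ″/yr.
v_t = 4.740 μ d = 4.740 × 0.05269 × 151.06 = 37.727 km/s.
v = √(v_r² + v_t²) = √(100.2² + 37.727²) = √11463.4 = 107.07 km/s.

107.1 km/s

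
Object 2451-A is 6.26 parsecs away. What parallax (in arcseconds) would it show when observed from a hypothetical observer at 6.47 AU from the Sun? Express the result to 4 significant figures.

p (arcsec) = B (AU) / d (pc).
p = 6.47 / 6.26 = 1.0335 arcsec.

1.034 arcsec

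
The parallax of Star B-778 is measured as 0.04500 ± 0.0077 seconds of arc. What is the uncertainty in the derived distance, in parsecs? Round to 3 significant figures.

d = 1/p, so σ_d = σ_p / p².
σ_d = 0.00770 / (0.04500)² = 0.00770 / 0.002025 = 3.8025 pc.

3.80 pc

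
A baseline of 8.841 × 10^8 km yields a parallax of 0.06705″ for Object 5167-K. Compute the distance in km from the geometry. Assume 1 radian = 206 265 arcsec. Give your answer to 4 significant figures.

θ = 0.06705″ = 0.06705/206265 = 3.2507 × 10^-7 rad.
d = B/θ = (8.841 × 10^8) / (3.2507 × 10^-7) = 2.7197 × 10^15 km.

2.720 × 10^15 km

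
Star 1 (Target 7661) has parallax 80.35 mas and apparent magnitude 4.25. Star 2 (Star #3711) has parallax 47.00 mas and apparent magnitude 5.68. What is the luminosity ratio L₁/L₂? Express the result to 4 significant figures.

d₁ = 1/p₁ = 1/0.08035″ = 12.446 pc; d₂ = 1/p₂ = 1/0.04700″ = 21.277 pc.
M₁ = m₁ − 5 log₁₀ d₁ + 5 = 4.25 − 5.4751 + 5 = 3.7749.
M₂ = 5.68 − 6.6396 + 5 = 4.0404.
L₁/L₂ = 10^(0.4(M₂ − M₁)) = 10^(0.4 × 0.2655) = 10^0.10620 = 1.277.

L₁/L₂ = 1.277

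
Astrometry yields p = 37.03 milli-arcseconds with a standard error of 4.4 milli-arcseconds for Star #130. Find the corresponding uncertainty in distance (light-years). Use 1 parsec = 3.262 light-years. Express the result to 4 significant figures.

10.47 ly

d = 1/p, so σ_d = σ_p / p².
σ_d = 0.00440 / (0.03703)² = 0.00440 / 0.0013712 = 3.2089 pc = 3.2089 × 3.262 ly = 10.467 ly.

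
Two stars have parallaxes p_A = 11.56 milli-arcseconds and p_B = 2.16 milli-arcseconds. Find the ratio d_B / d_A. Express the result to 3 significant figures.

5.35

Since d = 1/p, d_B/d_A = p_A/p_B.
= 11.56 / 2.16 = 5.3519.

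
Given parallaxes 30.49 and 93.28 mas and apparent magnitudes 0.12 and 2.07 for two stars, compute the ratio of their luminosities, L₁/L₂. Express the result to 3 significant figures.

L₁/L₂ = 56.4

d₁ = 1/p₁ = 1/0.03049″ = 32.798 pc; d₂ = 1/p₂ = 1/0.09328″ = 10.72 pc.
M₁ = m₁ − 5 log₁₀ d₁ + 5 = 0.12 − 7.5792 + 5 = -2.4592.
M₂ = 2.07 − 5.1510 + 5 = 1.9190.
L₁/L₂ = 10^(0.4(M₂ − M₁)) = 10^(0.4 × 4.3782) = 10^1.75128 = 56.4.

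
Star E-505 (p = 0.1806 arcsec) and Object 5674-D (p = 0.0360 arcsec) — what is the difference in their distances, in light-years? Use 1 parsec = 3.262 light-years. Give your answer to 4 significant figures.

d_A = 1/0.1806″ = 5.5371 pc; d_B = 1/0.03600″ = 27.778 pc.
|d_B − d_A| = |27.778 − 5.5371| = 22.241 pc = 22.241 × 3.262 ly = 72.55 ly.

72.55 ly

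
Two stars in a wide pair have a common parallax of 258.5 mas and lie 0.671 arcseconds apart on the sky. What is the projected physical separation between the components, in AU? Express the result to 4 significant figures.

2.596 AU

d = 1/p = 1/0.2585″ = 3.8685 pc.
At distance d (pc), an angle of θ arcsec spans θ·d AU: s = 0.671 × 3.8685 = 2.5958 AU.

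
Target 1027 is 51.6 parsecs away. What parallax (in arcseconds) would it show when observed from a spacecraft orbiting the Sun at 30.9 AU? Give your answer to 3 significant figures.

0.599 arcsec

p (arcsec) = B (AU) / d (pc).
p = 30.9 / 51.6 = 0.59884 arcsec.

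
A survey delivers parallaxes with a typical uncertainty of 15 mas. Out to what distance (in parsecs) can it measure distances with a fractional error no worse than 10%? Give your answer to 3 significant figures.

σ_d/d = σ_p/p, so the condition is σ_p/p ≤ 0.10, i.e. p ≥ σ_p/0.10.
p_min = 15/0.10 = 150 mas = 0.15 arcsec.
d_max = 1/p_min = 1/0.15 = 6.6667 pc.

6.67 pc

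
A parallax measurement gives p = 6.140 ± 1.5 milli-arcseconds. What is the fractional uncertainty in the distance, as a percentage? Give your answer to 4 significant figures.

24.43%

For d = 1/p, |σ_d/d| = |σ_p/p|.
σ_p/p = 1.5 / 6.140 = 0.2443 = 24.43%.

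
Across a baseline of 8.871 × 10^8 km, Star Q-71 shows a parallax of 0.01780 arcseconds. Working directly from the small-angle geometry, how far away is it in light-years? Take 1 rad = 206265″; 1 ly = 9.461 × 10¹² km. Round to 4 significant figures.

1087 ly

θ = 0.01780″ = 0.01780/206265 = 8.6297 × 10^-8 rad.
d = B/θ = (8.871 × 10^8) / (8.6297 × 10^-8) = 1.0280 × 10^16 km = (1.0280 × 10^16) / (9.461 × 10^12) ly = 1086.6 ly.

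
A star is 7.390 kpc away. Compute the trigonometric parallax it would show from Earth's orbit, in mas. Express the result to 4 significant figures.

0.1353 mas

d = 7.390 kpc = 7390 pc.
p = 1/d = 1/7390 = 0.00013532 arcsec.
= 0.00013532 × 1000 = 0.13532 mas.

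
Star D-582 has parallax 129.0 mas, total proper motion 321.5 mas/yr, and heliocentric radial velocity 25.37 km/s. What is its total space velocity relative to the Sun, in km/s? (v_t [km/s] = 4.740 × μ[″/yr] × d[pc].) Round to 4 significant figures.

27.99 km/s

d = 1/p = 1/0.1290″ = 7.7519 pc.
μ = 321.5 mas/yr = 0.3215 ″/yr.
v_t = 4.740 μ d = 4.740 × 0.3215 × 7.7519 = 11.813 km/s.
v = √(v_r² + v_t²) = √(25.37² + 11.813²) = √783.184 = 27.985 km/s.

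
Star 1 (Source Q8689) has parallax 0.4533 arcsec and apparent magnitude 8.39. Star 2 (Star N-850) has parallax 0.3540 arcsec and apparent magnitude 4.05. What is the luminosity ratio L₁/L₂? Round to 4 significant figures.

d₁ = 1/p₁ = 1/0.4533″ = 2.206 pc; d₂ = 1/p₂ = 1/0.3540″ = 2.8249 pc.
M₁ = m₁ − 5 log₁₀ d₁ + 5 = 8.39 − 1.7180 + 5 = 11.6720.
M₂ = 4.05 − 2.2550 + 5 = 6.7950.
L₁/L₂ = 10^(0.4(M₂ − M₁)) = 10^(0.4 × (-4.8770)) = 10^(-1.95080) = 0.0112.

L₁/L₂ = 0.01120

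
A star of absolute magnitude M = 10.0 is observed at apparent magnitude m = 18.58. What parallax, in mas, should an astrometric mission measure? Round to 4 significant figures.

m − M = 18.58 − 10.0 = 8.58.
d = 10^((m−M)/5 + 1) = 10^2.716 = 520 pc.
p = 1/d = 1/520 = 0.0019231 arcsec = 1.9231 mas.

1.923 mas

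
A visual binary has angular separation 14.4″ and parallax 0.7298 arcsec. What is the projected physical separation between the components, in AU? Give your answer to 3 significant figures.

d = 1/p = 1/0.7298″ = 1.3702 pc.
At distance d (pc), an angle of θ arcsec spans θ·d AU: s = 14.4 × 1.3702 = 19.731 AU.

19.7 AU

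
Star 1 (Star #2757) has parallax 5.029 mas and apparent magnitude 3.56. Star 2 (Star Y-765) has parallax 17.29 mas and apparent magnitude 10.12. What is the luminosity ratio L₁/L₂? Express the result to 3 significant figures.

L₁/L₂ = 4970

d₁ = 1/p₁ = 1/0.005029″ = 198.85 pc; d₂ = 1/p₂ = 1/0.01729″ = 57.837 pc.
M₁ = m₁ − 5 log₁₀ d₁ + 5 = 3.56 − 11.4926 + 5 = -2.9326.
M₂ = 10.12 − 8.8110 + 5 = 6.3090.
L₁/L₂ = 10^(0.4(M₂ − M₁)) = 10^(0.4 × 9.2416) = 10^3.69664 = 4973.2.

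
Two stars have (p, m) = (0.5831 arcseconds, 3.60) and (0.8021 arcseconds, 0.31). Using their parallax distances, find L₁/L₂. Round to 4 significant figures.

L₁/L₂ = 0.09141

d₁ = 1/p₁ = 1/0.5831″ = 1.715 pc; d₂ = 1/p₂ = 1/0.8021″ = 1.2467 pc.
M₁ = m₁ − 5 log₁₀ d₁ + 5 = 3.60 − 1.1713 + 5 = 7.4287.
M₂ = 0.31 − 0.4788 + 5 = 4.8312.
L₁/L₂ = 10^(0.4(M₂ − M₁)) = 10^(0.4 × (-2.5975)) = 10^(-1.03900) = 0.091411.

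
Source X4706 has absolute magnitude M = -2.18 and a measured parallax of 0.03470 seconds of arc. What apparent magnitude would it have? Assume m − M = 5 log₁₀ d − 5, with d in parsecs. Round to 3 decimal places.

d = 1/p = 1/0.03470″ = 28.818 pc.
m − M = 5 log₁₀ d − 5 = 5 log₁₀(28.818) − 5 = 7.2983 − 5 = 2.2983.
m = M + (m − M) = -2.18 + 2.2983 = 0.118.

m = 0.118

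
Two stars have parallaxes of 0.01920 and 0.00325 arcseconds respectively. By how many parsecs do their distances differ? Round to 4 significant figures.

d_A = 1/0.01920″ = 52.083 pc; d_B = 1/0.003250″ = 307.69 pc.
|d_B − d_A| = |307.69 − 52.083| = 255.61 pc.

255.6 pc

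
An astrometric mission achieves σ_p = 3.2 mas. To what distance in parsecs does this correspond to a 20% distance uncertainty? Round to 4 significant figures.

62.50 pc

σ_d/d = σ_p/p, so the condition is σ_p/p ≤ 0.20, i.e. p ≥ σ_p/0.20.
p_min = 3.2/0.20 = 16 mas = 0.016 arcsec.
d_max = 1/p_min = 1/0.016 = 62.5 pc.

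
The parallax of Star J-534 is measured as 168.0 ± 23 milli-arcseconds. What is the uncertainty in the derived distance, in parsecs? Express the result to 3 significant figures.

0.815 pc

d = 1/p, so σ_d = σ_p / p².
σ_d = 0.0230 / (0.1680)² = 0.0230 / 0.028224 = 0.81491 pc.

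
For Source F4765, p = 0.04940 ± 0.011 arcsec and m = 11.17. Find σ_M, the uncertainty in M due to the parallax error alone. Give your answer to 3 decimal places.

σ_M = 0.484 mag

M = m − 5 log₁₀ d + 5 = m + 5 log₁₀ p + 5, so ∂M/∂p = 5/(p ln 10).
σ_M = (5/ln 10) · (σ_p/p) = 2.1715 × 0.011/0.04940 = 2.1715 × 0.22267 = 0.48353.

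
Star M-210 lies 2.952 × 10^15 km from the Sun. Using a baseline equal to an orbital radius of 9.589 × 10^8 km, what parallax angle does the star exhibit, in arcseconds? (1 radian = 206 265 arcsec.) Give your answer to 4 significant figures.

θ ≈ B/d = (9.589 × 10^8) / (2.952 × 10^15) = 3.2483 × 10^-7 rad.
In arcseconds: 3.2483 × 10^-7 × 206265 = 0.067001″.

0.06700 arcsec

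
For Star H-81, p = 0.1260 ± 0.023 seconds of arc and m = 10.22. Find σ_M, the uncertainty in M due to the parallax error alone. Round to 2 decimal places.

M = m − 5 log₁₀ d + 5 = m + 5 log₁₀ p + 5, so ∂M/∂p = 5/(p ln 10).
σ_M = (5/ln 10) · (σ_p/p) = 2.1715 × 0.023/0.1260 = 2.1715 × 0.18254 = 0.39639.

σ_M = 0.40 mag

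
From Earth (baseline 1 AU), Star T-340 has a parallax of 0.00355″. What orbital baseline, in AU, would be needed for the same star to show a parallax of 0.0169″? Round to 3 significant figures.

Parallax scales linearly with baseline: p ∝ B, so B = p_target / p_Earth × 1 AU.
B = 0.0169 / 0.00355 = 4.7606 AU.

4.76 AU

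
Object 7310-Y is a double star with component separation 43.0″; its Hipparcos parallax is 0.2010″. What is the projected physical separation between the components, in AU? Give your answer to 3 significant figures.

214 AU

d = 1/p = 1/0.2010″ = 4.9751 pc.
At distance d (pc), an angle of θ arcsec spans θ·d AU: s = 43.0 × 4.9751 = 213.93 AU.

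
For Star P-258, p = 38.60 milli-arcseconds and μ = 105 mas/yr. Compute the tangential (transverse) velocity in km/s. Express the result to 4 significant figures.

d = 1/p = 1/0.03860″ = 25.907 pc.
μ = 105 mas/yr = 0.105 ″/yr.
v_t = 4.74 × μ × d = 4.74 × 0.105 × 25.907 = 12.894 km/s.

12.89 km/s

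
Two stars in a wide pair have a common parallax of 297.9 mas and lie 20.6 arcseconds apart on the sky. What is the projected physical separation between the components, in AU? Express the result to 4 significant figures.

69.15 AU

d = 1/p = 1/0.2979″ = 3.3568 pc.
At distance d (pc), an angle of θ arcsec spans θ·d AU: s = 20.6 × 3.3568 = 69.15 AU.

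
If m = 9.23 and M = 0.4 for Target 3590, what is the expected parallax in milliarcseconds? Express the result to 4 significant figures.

1.714 mas

m − M = 9.23 − 0.4 = 8.83.
d = 10^((m−M)/5 + 1) = 10^2.766 = 583.45 pc.
p = 1/d = 1/583.45 = 0.0017139 arcsec = 1.7139 mas.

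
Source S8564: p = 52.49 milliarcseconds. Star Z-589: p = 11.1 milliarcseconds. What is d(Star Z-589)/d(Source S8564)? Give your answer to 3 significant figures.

4.73

Since d = 1/p, d_B/d_A = p_A/p_B.
= 52.49 / 11.1 = 4.7288.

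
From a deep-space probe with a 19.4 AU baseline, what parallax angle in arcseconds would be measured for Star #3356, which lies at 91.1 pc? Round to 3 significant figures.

p (arcsec) = B (AU) / d (pc).
p = 19.4 / 91.1 = 0.21295 arcsec.

0.213 arcsec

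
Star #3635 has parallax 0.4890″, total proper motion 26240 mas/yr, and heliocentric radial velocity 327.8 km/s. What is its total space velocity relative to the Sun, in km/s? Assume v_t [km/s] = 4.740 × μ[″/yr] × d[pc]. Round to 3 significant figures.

d = 1/p = 1/0.4890″ = 2.045 pc.
μ = 26240 mas/yr = 26.24 ″/yr.
v_t = 4.740 μ d = 4.740 × 26.24 × 2.045 = 254.35 km/s.
v = √(v_r² + v_t²) = √(327.8² + 254.35²) = √172147 = 414.91 km/s.

415 km/s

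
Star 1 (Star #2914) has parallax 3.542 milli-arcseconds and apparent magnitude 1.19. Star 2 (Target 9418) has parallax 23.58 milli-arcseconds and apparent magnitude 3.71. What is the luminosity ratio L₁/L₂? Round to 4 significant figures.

L₁/L₂ = 451.4

d₁ = 1/p₁ = 1/0.003542″ = 282.33 pc; d₂ = 1/p₂ = 1/0.02358″ = 42.409 pc.
M₁ = m₁ − 5 log₁₀ d₁ + 5 = 1.19 − 12.2538 + 5 = -6.0638.
M₂ = 3.71 − 8.1373 + 5 = 0.5727.
L₁/L₂ = 10^(0.4(M₂ − M₁)) = 10^(0.4 × 6.6365) = 10^2.65460 = 451.44.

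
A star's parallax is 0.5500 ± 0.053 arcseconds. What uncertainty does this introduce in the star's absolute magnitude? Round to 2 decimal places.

σ_M = 0.21 mag

M = m − 5 log₁₀ d + 5 = m + 5 log₁₀ p + 5, so ∂M/∂p = 5/(p ln 10).
σ_M = (5/ln 10) · (σ_p/p) = 2.1715 × 0.053/0.5500 = 2.1715 × 0.096364 = 0.20925.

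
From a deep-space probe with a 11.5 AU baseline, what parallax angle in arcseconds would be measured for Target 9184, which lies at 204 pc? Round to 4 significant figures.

p (arcsec) = B (AU) / d (pc).
p = 11.5 / 204 = 0.056373 arcsec.

0.05637 arcsec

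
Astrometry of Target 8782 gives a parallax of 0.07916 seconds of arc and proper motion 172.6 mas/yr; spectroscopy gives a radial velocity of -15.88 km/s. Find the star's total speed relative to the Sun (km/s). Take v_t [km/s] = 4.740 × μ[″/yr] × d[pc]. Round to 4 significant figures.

d = 1/p = 1/0.07916″ = 12.633 pc.
μ = 172.6 mas/yr = 0.1726 ″/yr.
v_t = 4.740 μ d = 4.740 × 0.1726 × 12.633 = 10.335 km/s.
v = √(v_r² + v_t²) = √((-15.88)² + 10.335²) = √358.987 = 18.947 km/s.

18.95 km/s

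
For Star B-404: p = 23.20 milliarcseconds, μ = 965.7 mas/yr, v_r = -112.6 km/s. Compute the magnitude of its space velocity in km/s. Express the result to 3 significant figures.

227 km/s

d = 1/p = 1/0.02320″ = 43.103 pc.
μ = 965.7 mas/yr = 0.9657 ″/yr.
v_t = 4.740 μ d = 4.740 × 0.9657 × 43.103 = 197.3 km/s.
v = √(v_r² + v_t²) = √((-112.6)² + 197.3²) = √51606.1 = 227.17 km/s.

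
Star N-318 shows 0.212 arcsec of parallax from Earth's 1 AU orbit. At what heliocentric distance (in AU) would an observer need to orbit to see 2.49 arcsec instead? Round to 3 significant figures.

Parallax scales linearly with baseline: p ∝ B, so B = p_target / p_Earth × 1 AU.
B = 2.49 / 0.212 = 11.745 AU.

11.7 AU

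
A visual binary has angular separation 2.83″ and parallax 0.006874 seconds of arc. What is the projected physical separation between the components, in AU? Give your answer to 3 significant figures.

412 AU

d = 1/p = 1/0.006874″ = 145.48 pc.
At distance d (pc), an angle of θ arcsec spans θ·d AU: s = 2.83 × 145.48 = 411.71 AU.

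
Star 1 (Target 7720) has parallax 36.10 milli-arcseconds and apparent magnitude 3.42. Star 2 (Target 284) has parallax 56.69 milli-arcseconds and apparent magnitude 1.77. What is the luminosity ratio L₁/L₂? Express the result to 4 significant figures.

L₁/L₂ = 0.5395

d₁ = 1/p₁ = 1/0.03610″ = 27.701 pc; d₂ = 1/p₂ = 1/0.05669″ = 17.64 pc.
M₁ = m₁ − 5 log₁₀ d₁ + 5 = 3.42 − 7.2125 + 5 = 1.2075.
M₂ = 1.77 − 6.2325 + 5 = 0.5375.
L₁/L₂ = 10^(0.4(M₂ − M₁)) = 10^(0.4 × (-0.6700)) = 10^(-0.26800) = 0.53951.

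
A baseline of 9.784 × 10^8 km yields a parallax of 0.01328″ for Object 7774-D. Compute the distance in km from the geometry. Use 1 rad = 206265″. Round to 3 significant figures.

θ = 0.01328″ = 0.01328/206265 = 6.4383 × 10^-8 rad.
d = B/θ = (9.784 × 10^8) / (6.4383 × 10^-8) = 1.5197 × 10^16 km.

1.52 × 10^16 km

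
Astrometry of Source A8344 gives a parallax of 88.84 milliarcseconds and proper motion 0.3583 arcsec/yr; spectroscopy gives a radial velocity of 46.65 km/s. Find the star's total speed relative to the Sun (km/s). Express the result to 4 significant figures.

50.42 km/s

d = 1/p = 1/0.08884″ = 11.256 pc.
v_t = 4.740 μ d = 4.740 × 0.3583 × 11.256 = 19.117 km/s.
v = √(v_r² + v_t²) = √(46.65² + 19.117²) = √2541.68 = 50.415 km/s.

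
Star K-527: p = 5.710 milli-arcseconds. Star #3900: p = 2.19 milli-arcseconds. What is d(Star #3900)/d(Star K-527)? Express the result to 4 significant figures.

2.607

Since d = 1/p, d_B/d_A = p_A/p_B.
= 5.710 / 2.19 = 2.6073.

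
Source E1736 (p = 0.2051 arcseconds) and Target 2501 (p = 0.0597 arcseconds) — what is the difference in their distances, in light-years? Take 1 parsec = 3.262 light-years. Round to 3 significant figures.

38.7 ly

d_A = 1/0.2051″ = 4.8757 pc; d_B = 1/0.05970″ = 16.75 pc.
|d_B − d_A| = |16.75 − 4.8757| = 11.874 pc = 11.874 × 3.262 ly = 38.733 ly.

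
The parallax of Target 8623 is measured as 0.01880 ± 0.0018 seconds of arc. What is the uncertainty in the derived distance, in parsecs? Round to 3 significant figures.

d = 1/p, so σ_d = σ_p / p².
σ_d = 0.00180 / (0.01880)² = 0.00180 / 0.00035344 = 5.0928 pc.

5.09 pc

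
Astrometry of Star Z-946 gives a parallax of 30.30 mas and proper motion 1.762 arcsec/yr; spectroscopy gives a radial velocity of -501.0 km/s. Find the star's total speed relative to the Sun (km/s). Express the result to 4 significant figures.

d = 1/p = 1/0.03030″ = 33.003 pc.
v_t = 4.740 μ d = 4.740 × 1.762 × 33.003 = 275.64 km/s.
v = √(v_r² + v_t²) = √((-501.0)² + 275.64²) = √326978 = 571.82 km/s.

571.8 km/s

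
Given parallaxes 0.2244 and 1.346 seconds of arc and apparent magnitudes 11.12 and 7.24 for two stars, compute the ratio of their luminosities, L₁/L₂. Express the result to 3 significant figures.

L₁/L₂ = 1.01

d₁ = 1/p₁ = 1/0.2244″ = 4.4563 pc; d₂ = 1/p₂ = 1/1.346″ = 0.74294 pc.
M₁ = m₁ − 5 log₁₀ d₁ + 5 = 11.12 − 3.2449 + 5 = 12.8751.
M₂ = 7.24 − (-0.6452) + 5 = 12.8852.
L₁/L₂ = 10^(0.4(M₂ − M₁)) = 10^(0.4 × 0.0101) = 10^0.00404 = 1.0093.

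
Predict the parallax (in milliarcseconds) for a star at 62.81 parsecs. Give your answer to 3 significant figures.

p = 1/d = 1/62.81 = 0.015921 arcsec.
= 0.015921 × 1000 = 15.921 mas.

15.9 mas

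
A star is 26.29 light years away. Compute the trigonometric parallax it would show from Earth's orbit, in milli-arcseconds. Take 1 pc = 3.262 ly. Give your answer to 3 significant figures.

124 mas

d = 26.29 ly ÷ 3.262 = 8.0595 pc.
p = 1/d = 1/8.0595 = 0.12408 arcsec.
= 0.12408 × 1000 = 124.08 mas.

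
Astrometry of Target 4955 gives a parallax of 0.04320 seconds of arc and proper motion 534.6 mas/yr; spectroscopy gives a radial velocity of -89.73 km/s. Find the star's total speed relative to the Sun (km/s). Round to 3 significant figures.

d = 1/p = 1/0.04320″ = 23.148 pc.
μ = 534.6 mas/yr = 0.5346 ″/yr.
v_t = 4.740 μ d = 4.740 × 0.5346 × 23.148 = 58.657 km/s.
v = √(v_r² + v_t²) = √((-89.73)² + 58.657²) = √11492.1 = 107.2 km/s.

107 km/s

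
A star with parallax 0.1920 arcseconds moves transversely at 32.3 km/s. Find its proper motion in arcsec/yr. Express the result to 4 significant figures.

d = 1/p = 1/0.1920″ = 5.2083 pc.
μ = v_t / (4.74 d) = 32.3 / (4.74 × 5.2083) = 32.3 / 24.687 = 1.3084 ″/yr.

1.308 arcsec/yr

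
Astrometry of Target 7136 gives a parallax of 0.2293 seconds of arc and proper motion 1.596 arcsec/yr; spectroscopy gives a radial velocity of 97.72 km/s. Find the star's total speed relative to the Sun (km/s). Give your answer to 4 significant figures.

103.1 km/s

d = 1/p = 1/0.2293″ = 4.3611 pc.
v_t = 4.740 μ d = 4.740 × 1.596 × 4.3611 = 32.992 km/s.
v = √(v_r² + v_t²) = √(97.72² + 32.992²) = √10637.7 = 103.14 km/s.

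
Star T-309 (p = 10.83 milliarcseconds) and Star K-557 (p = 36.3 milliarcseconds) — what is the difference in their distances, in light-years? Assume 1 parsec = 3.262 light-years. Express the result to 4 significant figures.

d_A = 1/0.01083″ = 92.336 pc; d_B = 1/0.03630″ = 27.548 pc.
|d_B − d_A| = |27.548 − 92.336| = 64.788 pc = 64.788 × 3.262 ly = 211.34 ly.

211.3 ly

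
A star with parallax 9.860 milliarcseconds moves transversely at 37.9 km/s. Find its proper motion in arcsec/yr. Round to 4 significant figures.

0.07884 arcsec/yr

d = 1/p = 1/0.009860″ = 101.42 pc.
μ = v_t / (4.74 d) = 37.9 / (4.74 × 101.42) = 37.9 / 480.73 = 0.078838 ″/yr.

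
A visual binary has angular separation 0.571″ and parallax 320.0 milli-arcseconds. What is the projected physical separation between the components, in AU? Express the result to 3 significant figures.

d = 1/p = 1/0.3200″ = 3.125 pc.
At distance d (pc), an angle of θ arcsec spans θ·d AU: s = 0.571 × 3.125 = 1.7844 AU.

1.78 AU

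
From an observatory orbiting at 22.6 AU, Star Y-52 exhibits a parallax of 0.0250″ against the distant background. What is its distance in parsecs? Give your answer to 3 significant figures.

904 pc

With baseline B (in AU) and parallax p (in arcsec), d = B/p parsecs.
d = 22.6 / 0.0250 = 904 pc.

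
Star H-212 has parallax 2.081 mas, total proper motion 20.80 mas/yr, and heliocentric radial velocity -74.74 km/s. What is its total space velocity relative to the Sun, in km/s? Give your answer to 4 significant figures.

d = 1/p = 1/0.002081″ = 480.54 pc.
μ = 20.80 mas/yr = 0.02080 ″/yr.
v_t = 4.740 μ d = 4.740 × 0.02080 × 480.54 = 47.377 km/s.
v = √(v_r² + v_t²) = √((-74.74)² + 47.377²) = √7830.65 = 88.491 km/s.

88.49 km/s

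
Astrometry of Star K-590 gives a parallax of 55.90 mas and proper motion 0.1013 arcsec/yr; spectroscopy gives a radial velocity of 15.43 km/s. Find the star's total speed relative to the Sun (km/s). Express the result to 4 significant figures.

17.66 km/s

d = 1/p = 1/0.05590″ = 17.889 pc.
v_t = 4.740 μ d = 4.740 × 0.1013 × 17.889 = 8.5896 km/s.
v = √(v_r² + v_t²) = √(15.43² + 8.5896²) = √311.866 = 17.66 km/s.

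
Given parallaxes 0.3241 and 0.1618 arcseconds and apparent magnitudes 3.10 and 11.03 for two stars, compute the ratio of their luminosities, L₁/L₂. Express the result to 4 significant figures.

d₁ = 1/p₁ = 1/0.3241″ = 3.0855 pc; d₂ = 1/p₂ = 1/0.1618″ = 6.1805 pc.
M₁ = m₁ − 5 log₁₀ d₁ + 5 = 3.10 − 2.4466 + 5 = 5.6534.
M₂ = 11.03 − 3.9551 + 5 = 12.0749.
L₁/L₂ = 10^(0.4(M₂ − M₁)) = 10^(0.4 × 6.4215) = 10^2.56860 = 370.34.

L₁/L₂ = 370.3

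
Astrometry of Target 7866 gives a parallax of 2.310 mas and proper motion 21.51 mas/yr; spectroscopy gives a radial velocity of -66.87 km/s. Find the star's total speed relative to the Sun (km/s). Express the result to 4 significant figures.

80.12 km/s

d = 1/p = 1/0.002310″ = 432.9 pc.
μ = 21.51 mas/yr = 0.02151 ″/yr.
v_t = 4.740 μ d = 4.740 × 0.02151 × 432.9 = 44.137 km/s.
v = √(v_r² + v_t²) = √((-66.87)² + 44.137²) = √6419.67 = 80.123 km/s.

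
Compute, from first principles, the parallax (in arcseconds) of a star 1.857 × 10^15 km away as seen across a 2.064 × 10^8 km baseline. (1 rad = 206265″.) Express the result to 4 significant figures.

θ ≈ B/d = (2.064 × 10^8) / (1.857 × 10^15) = 1.1115 × 10^-7 rad.
In arcseconds: 1.1115 × 10^-7 × 206265 = 0.022926″.

0.02293 arcsec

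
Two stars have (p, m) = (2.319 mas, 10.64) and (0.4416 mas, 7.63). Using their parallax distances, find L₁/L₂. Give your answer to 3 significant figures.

L₁/L₂ = 0.00227

d₁ = 1/p₁ = 1/0.002319″ = 431.22 pc; d₂ = 1/p₂ = 1/0.0004416″ = 2264.5 pc.
M₁ = m₁ − 5 log₁₀ d₁ + 5 = 10.64 − 13.1735 + 5 = 2.4665.
M₂ = 7.63 − 16.7749 + 5 = -4.1449.
L₁/L₂ = 10^(0.4(M₂ − M₁)) = 10^(0.4 × (-6.6114)) = 10^(-2.64456) = 0.0022669.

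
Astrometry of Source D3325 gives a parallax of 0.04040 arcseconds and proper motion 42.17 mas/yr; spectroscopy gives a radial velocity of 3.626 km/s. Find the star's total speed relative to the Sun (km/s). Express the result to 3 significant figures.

d = 1/p = 1/0.04040″ = 24.752 pc.
μ = 42.17 mas/yr = 0.04217 ″/yr.
v_t = 4.740 μ d = 4.740 × 0.04217 × 24.752 = 4.9476 km/s.
v = √(v_r² + v_t²) = √(3.626² + 4.9476²) = √37.6266 = 6.1341 km/s.

6.13 km/s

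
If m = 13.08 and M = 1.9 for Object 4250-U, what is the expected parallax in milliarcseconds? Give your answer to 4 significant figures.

m − M = 13.08 − 1.9 = 11.18.
d = 10^((m−M)/5 + 1) = 10^3.236 = 1721.9 pc.
p = 1/d = 1/1721.9 = 0.00058075 arcsec = 0.58075 mas.

0.5808 mas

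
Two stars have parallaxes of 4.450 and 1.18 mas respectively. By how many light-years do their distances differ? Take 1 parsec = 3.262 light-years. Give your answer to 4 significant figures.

2031 ly

d_A = 1/0.004450″ = 224.72 pc; d_B = 1/0.001180″ = 847.46 pc.
|d_B − d_A| = |847.46 − 224.72| = 622.74 pc = 622.74 × 3.262 ly = 2031.4 ly.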